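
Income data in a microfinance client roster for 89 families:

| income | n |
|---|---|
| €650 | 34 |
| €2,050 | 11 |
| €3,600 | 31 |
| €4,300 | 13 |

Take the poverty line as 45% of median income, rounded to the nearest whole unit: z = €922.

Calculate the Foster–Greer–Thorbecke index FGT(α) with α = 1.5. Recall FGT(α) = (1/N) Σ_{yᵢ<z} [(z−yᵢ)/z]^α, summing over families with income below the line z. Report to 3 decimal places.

Incomes under z: 34×€650 (q = 34 of N = 89).
Relative gaps: (922−650)/922 = 0.2950 (×34).
Raised to α = 1.5: 0.16023 (×34).
Sum = 5.447985; FGT(1.5) = 5.447985 / 89 = 0.061.

0.061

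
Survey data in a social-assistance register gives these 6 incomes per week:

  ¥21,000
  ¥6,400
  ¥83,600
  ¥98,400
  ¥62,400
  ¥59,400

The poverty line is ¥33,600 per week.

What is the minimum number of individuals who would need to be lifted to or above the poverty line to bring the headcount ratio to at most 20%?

1

Currently q = 2 of N = 6 are below the line (H = 0.333).
A headcount ratio of at most 20% allows at most ⌊0.20 × 6⌋ = 1 poor individuals.
So at least 2 − 1 = 1 must be lifted.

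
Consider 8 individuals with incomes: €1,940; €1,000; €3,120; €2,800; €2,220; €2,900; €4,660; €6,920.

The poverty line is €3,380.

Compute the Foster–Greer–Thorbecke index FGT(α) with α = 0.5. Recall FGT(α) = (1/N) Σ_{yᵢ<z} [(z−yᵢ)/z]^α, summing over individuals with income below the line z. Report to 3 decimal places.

Below z: €1,000, €1,940, €2,220, €2,800, €2,900, €3,120 (q = 6 of N = 8).
Normalized shortfalls: (3380−1000)/3380 = 0.7041; (3380−1940)/3380 = 0.4260; (3380−2220)/3380 = 0.3432; (3380−2800)/3380 = 0.1716; (3380−2900)/3380 = 0.1420; (3380−3120)/3380 = 0.0769.
Raised to α = 0.5: 0.83913; 0.65271; 0.58583; 0.41424; 0.37684; 0.27735.
Sum = 3.146112; FGT(0.5) = 3.146112 / 8 = 0.393.

0.393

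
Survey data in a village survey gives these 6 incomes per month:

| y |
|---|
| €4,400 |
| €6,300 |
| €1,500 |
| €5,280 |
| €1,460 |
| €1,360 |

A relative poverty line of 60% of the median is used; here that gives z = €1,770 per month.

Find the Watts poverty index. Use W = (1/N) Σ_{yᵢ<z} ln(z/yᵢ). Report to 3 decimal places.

0.104

Poor units: €1,360, €1,460, €1,500 (q = 3 of N = 6).
Log shortfalls: ln(1770/1360) = 0.2635; ln(1770/1460) = 0.1925; ln(1770/1500) = 0.1655.
W = 0.621552 / 6 = 0.104.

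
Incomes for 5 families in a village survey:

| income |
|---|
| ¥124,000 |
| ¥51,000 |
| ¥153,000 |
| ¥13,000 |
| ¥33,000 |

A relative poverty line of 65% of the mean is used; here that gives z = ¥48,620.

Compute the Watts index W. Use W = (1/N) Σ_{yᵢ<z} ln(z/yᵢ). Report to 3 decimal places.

Poor units: ¥13,000, ¥33,000 (q = 2 of N = 5).
Log shortfalls: ln(48620/13000) = 1.3191; ln(48620/33000) = 0.3875.
W = 1.706613 / 5 = 0.341.

0.341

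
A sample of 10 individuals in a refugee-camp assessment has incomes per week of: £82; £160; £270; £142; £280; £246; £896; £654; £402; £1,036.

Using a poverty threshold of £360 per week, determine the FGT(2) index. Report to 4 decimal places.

0.1484

Incomes under z: £82, £142, £160, £246, £270, £280 (q = 6 of N = 10).
Gap ratios (z−y)/z: (360−82)/360 = 0.7722; (360−142)/360 = 0.6056; (360−160)/360 = 0.5556; (360−246)/360 = 0.3167; (360−270)/360 = 0.2500; (360−280)/360 = 0.2222.
Squared: 0.5963; 0.3667; 0.3086; 0.1003; 0.0625; 0.0494.
Sum = 1.483827; P₂ = 1.483827 / 10 = 0.1484.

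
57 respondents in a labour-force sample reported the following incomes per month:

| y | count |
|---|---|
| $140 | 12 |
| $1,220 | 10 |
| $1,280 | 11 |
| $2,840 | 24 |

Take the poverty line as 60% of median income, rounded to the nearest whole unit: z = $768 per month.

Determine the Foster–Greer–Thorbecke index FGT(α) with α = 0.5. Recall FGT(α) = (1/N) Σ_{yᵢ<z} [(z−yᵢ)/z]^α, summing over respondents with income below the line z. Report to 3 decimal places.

Incomes under z: 12×$140 (q = 12 of N = 57).
Gap ratios (z−y)/z: (768−140)/768 = 0.8177 (×12).
Raised to α = 0.5: 0.90427 (×12).
Sum = 10.851267; FGT(0.5) = 10.851267 / 57 = 0.190.

0.190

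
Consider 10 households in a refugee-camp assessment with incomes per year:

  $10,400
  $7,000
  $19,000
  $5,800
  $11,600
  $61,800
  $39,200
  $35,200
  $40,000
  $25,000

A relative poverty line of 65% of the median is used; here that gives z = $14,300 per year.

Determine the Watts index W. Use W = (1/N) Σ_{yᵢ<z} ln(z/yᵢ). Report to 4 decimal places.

Incomes under z: $5,800, $7,000, $10,400, $11,600 (q = 4 of N = 10).
Log gaps: ln(14300/5800) = 0.9024; ln(14300/7000) = 0.7143; ln(14300/10400) = 0.3185; ln(14300/11600) = 0.2093.
W = 2.144459 / 10 = 0.2144.

0.2144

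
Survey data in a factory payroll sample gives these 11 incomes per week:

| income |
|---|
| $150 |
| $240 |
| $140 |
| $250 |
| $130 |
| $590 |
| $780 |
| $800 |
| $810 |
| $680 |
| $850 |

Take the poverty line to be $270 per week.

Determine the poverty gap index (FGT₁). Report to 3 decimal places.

0.148

Incomes under z: $130, $140, $150, $240, $250 (q = 5 of N = 11).
Gap ratios (z−y)/z: (270−130)/270 = 0.5185; (270−140)/270 = 0.4815; (270−150)/270 = 0.4444; (270−240)/270 = 0.1111; (270−250)/270 = 0.0741.
Σ = 1.629630. Dividing by the full population N = 11 gives P₁ = 0.148.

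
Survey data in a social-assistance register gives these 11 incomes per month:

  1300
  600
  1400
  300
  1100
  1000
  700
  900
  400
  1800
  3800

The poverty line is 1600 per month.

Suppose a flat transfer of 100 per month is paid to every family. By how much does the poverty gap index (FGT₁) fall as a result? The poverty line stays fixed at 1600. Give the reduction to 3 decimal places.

0.051

Before: below the line — 300, 400, 600, 700, 900, 1000, 1100, 1300, 1400; poverty gap index (FGT₁) = 0.38068.
After the 100 transfer: below the line — 400, 500, 700, 800, 1000, 1100, 1200, 1400, 1500; poverty gap index (FGT₁) = 0.32955.
Reduction = 0.38068 − 0.32955 = 0.051.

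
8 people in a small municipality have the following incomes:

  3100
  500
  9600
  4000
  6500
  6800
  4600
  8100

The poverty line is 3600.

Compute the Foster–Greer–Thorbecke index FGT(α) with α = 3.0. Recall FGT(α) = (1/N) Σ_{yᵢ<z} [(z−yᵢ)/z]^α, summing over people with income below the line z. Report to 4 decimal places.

Poor units: 500, 3100 (q = 2 of N = 8).
Relative gaps: (3600−500)/3600 = 0.8611; (3600−3100)/3600 = 0.1389.
Raised to α = 3.0: 0.63852; 0.00268.
Sum = 0.641204; FGT(3.0) = 0.641204 / 8 = 0.0802.

0.0802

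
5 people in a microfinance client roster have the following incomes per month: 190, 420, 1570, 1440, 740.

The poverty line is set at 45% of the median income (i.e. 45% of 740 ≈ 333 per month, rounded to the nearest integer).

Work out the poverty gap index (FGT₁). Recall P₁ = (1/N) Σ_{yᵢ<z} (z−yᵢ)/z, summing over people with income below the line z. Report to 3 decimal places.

0.086

Below the line: 190 (q = 1 of N = 5).
Shortfall ratios: (333−190)/333 = 0.4294.
Sum of shortfalls = 0.429429; P₁ averages over all N: 0.429429 / 5 = 0.086.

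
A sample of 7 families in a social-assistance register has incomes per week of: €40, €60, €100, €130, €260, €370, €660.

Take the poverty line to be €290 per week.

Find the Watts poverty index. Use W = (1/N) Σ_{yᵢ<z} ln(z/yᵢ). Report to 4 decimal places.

Below the line: €40, €60, €100, €130, €260 (q = 5 of N = 7).
Log gaps: ln(290/40) = 1.9810; ln(290/60) = 1.5755; ln(290/100) = 1.0647; ln(290/130) = 0.8023; ln(290/260) = 0.1092.
W = 5.532794 / 7 = 0.7904.

0.7904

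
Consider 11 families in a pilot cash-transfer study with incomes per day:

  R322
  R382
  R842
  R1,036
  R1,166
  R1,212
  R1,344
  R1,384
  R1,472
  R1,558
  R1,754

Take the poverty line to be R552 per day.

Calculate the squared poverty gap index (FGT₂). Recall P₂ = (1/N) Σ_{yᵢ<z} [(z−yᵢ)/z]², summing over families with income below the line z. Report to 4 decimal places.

Below the line: R322, R382 (q = 2 of N = 11).
Gap ratios (z−y)/z: (552−322)/552 = 0.4167; (552−382)/552 = 0.3080.
Squared: 0.1736; 0.0948.
Sum = 0.268457; P₂ = 0.268457 / 11 = 0.0244.

0.0244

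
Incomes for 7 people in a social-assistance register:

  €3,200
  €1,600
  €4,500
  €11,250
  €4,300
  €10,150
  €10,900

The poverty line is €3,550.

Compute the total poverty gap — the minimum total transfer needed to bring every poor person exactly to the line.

€2,300

Below the line: €1,600, €3,200 (q = 2 of N = 7).
Individual gaps: 3550−1600 = 1950; 3550−3200 = 350.
Aggregate gap = €2,300.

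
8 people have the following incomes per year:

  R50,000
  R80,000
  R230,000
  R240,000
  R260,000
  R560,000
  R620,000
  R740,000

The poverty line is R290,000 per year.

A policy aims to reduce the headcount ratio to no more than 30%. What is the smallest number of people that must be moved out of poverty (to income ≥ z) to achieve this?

Currently q = 5 of N = 8 are below the line (H = 0.625).
A headcount ratio of at most 30% allows at most ⌊0.30 × 8⌋ = 2 poor people.
So at least 5 − 2 = 3 must be lifted.

3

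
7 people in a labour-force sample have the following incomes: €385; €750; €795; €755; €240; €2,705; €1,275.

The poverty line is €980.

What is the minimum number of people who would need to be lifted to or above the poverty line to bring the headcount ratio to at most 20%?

Currently q = 5 of N = 7 are below the line (H = 0.714).
A headcount ratio of at most 20% allows at most ⌊0.20 × 7⌋ = 1 poor people.
So at least 5 − 1 = 4 must be lifted.

4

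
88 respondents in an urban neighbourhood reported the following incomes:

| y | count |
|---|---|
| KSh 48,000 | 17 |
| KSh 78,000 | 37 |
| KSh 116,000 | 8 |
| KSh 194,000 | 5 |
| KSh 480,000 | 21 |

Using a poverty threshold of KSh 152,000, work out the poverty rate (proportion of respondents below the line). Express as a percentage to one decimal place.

70.5%

62 of the 88 respondents have income below KSh 152,000.
H = 62/88 = 70.5%.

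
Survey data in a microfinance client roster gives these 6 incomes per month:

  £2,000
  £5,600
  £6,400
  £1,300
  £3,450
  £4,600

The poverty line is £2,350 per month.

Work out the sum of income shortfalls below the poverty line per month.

Incomes under z: £1,300, £2,000 (q = 2 of N = 6).
Individual gaps: 2350−1300 = 1050; 2350−2000 = 350.
Aggregate gap = £1,400.

£1,400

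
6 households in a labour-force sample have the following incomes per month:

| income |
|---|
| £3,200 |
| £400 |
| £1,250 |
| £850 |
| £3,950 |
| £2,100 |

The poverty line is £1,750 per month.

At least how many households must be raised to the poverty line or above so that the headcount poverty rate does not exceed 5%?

3

3 of the 6 households are poor, so H = 3/6 = 0.500.
A headcount ratio of at most 5% allows at most ⌊0.05 × 6⌋ = 0 poor households.
So at least 3 − 0 = 3 must be lifted.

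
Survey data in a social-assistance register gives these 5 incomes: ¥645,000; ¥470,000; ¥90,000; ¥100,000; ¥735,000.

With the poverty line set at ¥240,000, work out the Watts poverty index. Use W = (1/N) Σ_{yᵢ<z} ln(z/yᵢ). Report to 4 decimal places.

Below z: ¥90,000, ¥100,000 (q = 2 of N = 5).
ln(z/y) terms: ln(240000/90000) = 0.9808; ln(240000/100000) = 0.8755.
W = 1.856298 / 5 = 0.3713.

0.3713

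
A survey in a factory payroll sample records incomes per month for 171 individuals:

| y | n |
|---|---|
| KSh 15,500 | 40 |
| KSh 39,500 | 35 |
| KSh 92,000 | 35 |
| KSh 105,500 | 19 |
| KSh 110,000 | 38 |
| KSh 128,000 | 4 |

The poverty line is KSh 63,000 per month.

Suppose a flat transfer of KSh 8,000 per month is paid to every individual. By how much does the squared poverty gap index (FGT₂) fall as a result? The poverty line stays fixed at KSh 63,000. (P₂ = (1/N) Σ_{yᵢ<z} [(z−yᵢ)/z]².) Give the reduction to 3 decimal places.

0.057

Before: below the line — 40×KSh 15,500, 35×KSh 39,500; squared poverty gap index (FGT₂) = 0.16145.
After the KSh 8,000 transfer: below the line — 40×KSh 23,500, 35×KSh 47,500; squared poverty gap index (FGT₂) = 0.10434.
Reduction = 0.16145 − 0.10434 = 0.057.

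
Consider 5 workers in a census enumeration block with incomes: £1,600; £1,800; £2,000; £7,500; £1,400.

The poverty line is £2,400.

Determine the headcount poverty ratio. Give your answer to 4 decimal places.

4 of the 5 workers have income below £2,400.
H = 4/5 = 0.8000.

0.8000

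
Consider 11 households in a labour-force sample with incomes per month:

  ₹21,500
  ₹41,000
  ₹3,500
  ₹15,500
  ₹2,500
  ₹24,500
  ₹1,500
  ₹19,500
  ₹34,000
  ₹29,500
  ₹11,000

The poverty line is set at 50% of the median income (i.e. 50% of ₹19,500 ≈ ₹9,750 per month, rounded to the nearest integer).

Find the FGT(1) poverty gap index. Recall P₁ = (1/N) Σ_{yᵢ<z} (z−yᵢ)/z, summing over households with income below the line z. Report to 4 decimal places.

0.2028

Below the line: ₹1,500, ₹2,500, ₹3,500 (q = 3 of N = 11).
Normalized shortfalls: (9750−1500)/9750 = 0.8462; (9750−2500)/9750 = 0.7436; (9750−3500)/9750 = 0.6410.
Σ = 2.230769. Dividing by the full population N = 11 gives P₁ = 0.2028.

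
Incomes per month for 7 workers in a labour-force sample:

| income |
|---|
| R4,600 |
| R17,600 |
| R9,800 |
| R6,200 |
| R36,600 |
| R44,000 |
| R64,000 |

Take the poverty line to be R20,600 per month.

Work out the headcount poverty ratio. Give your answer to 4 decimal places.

0.5714

4 of the 7 workers have income below R20,600.
H = 4/7 = 0.5714.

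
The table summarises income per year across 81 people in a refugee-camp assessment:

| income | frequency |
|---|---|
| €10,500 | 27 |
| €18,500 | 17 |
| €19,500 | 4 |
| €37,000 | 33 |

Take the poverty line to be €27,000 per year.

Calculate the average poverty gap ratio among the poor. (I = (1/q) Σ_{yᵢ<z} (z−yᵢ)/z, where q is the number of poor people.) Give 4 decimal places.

0.4784

Poor units: 27×€10,500, 17×€18,500, 4×€19,500 (q = 48 of N = 81).
Shortfall ratios (z−y)/z: 0.6111 (×27), 0.3148 (×17), 0.2778 (×4); sum = 22.962963.
The income-gap ratio divides by q (the poor only): 22.962963 / 48 = 0.4784.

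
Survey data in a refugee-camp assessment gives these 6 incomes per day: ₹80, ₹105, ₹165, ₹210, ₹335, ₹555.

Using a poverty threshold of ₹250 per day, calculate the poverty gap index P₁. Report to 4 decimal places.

Below z: ₹80, ₹105, ₹165, ₹210 (q = 4 of N = 6).
Gap ratios (z−y)/z: (250−80)/250 = 0.6800; (250−105)/250 = 0.5800; (250−165)/250 = 0.3400; (250−210)/250 = 0.1600.
Sum of shortfalls = 1.760000; P₁ averages over all N: 1.760000 / 6 = 0.2933.

0.2933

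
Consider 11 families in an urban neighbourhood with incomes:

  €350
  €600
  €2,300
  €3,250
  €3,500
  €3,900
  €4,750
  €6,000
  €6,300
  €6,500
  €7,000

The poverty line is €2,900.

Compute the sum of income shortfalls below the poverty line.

Poor units: €350, €600, €2,300 (q = 3 of N = 11).
Individual gaps: 2900−350 = 2550; 2900−600 = 2300; 2900−2300 = 600.
Aggregate gap = €5,450.

€5,450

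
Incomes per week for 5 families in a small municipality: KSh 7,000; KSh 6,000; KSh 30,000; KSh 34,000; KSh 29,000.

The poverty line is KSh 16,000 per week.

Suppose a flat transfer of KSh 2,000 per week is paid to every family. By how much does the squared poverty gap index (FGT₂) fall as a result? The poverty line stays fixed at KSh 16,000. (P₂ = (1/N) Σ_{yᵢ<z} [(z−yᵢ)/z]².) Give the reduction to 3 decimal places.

Before: below the line — KSh 6,000, KSh 7,000; squared poverty gap index (FGT₂) = 0.14141.
After the KSh 2,000 transfer: below the line — KSh 8,000, KSh 9,000; squared poverty gap index (FGT₂) = 0.08828.
Reduction = 0.14141 − 0.08828 = 0.053.

0.053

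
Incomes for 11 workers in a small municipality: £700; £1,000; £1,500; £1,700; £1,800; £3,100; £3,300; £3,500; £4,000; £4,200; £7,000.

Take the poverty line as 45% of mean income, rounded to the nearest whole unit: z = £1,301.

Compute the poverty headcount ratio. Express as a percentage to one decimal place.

2 of the 11 workers have income below £1,301.
H = 2/11 = 18.2%.

18.2%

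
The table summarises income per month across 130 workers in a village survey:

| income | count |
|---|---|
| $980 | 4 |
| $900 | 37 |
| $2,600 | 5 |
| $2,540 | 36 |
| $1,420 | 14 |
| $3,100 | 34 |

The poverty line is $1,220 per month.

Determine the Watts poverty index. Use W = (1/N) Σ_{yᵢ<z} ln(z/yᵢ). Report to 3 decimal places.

0.093

Below z: 37×$900, 4×$980 (q = 41 of N = 130).
Log shortfalls: ln(1220/900) = 0.3042 (×37); ln(1220/980) = 0.2191 (×4).
W = 12.132035 / 130 = 0.093.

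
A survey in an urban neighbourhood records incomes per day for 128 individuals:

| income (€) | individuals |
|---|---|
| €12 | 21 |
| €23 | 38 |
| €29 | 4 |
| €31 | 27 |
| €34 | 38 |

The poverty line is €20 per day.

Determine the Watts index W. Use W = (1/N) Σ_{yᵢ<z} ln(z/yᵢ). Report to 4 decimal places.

Poor units: 21×€12 (q = 21 of N = 128).
ln(z/y) terms: ln(20/12) = 0.5108 (×21).
W = 10.727338 / 128 = 0.0838.

0.0838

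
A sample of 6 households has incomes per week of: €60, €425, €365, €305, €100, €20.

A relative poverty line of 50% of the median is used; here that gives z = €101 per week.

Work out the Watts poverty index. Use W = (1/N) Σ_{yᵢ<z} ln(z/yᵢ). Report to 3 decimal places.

0.358

Poor units: €20, €60, €100 (q = 3 of N = 6).
Log shortfalls: ln(101/20) = 1.6194; ln(101/60) = 0.5208; ln(101/100) = 0.0100.
W = 2.150115 / 6 = 0.358.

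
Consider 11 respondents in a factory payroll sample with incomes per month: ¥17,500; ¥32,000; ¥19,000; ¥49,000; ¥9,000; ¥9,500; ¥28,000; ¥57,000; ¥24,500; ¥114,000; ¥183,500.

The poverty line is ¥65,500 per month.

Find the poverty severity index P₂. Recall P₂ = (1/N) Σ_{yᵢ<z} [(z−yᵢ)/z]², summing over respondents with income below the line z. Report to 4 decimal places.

0.3252

Below the line: ¥9,000, ¥9,500, ¥17,500, ¥19,000, ¥24,500, ¥28,000, ¥32,000, ¥49,000, ¥57,000 (q = 9 of N = 11).
Shortfall ratios: (65500−9000)/65500 = 0.8626; (65500−9500)/65500 = 0.8550; (65500−17500)/65500 = 0.7328; (65500−19000)/65500 = 0.7099; (65500−24500)/65500 = 0.6260; (65500−28000)/65500 = 0.5725; (65500−32000)/65500 = 0.5115; (65500−49000)/65500 = 0.2519; (65500−57000)/65500 = 0.1298.
Squared: 0.7441; 0.7310; 0.5370; 0.5040; 0.3918; 0.3278; 0.2616; 0.0635; 0.0168.
Sum = 3.577530; P₂ = 3.577530 / 11 = 0.3252.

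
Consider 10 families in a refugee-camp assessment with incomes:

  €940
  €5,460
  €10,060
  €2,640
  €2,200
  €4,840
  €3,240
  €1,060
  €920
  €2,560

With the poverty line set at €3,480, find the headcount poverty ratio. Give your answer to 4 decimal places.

0.7000

7 of the 10 families have income below €3,480.
H = 7/10 = 0.7000.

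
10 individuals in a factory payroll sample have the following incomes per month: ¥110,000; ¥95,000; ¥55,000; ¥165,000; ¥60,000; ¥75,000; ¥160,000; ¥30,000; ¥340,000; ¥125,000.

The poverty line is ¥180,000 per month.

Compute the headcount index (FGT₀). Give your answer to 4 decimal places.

0.9000

9 of the 10 individuals have income below ¥180,000.
H = 9/10 = 0.9000.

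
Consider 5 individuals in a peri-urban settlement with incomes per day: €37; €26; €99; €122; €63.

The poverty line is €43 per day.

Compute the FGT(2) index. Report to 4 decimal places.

Below z: €26, €37 (q = 2 of N = 5).
Normalized shortfalls: (43−26)/43 = 0.3953; (43−37)/43 = 0.1395.
Squared: 0.1563; 0.0195.
Sum = 0.175771; P₂ = 0.175771 / 5 = 0.0352.

0.0352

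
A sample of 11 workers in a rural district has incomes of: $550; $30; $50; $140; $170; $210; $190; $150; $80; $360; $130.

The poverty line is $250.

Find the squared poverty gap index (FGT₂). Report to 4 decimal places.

Poor units: $30, $50, $80, $130, $140, $150, $170, $190, $210 (q = 9 of N = 11).
Shortfall ratios: (250−30)/250 = 0.8800; (250−50)/250 = 0.8000; (250−80)/250 = 0.6800; (250−130)/250 = 0.4800; (250−140)/250 = 0.4400; (250−150)/250 = 0.4000; (250−170)/250 = 0.3200; (250−190)/250 = 0.2400; (250−210)/250 = 0.1600.
Squared: 0.7744; 0.6400; 0.4624; 0.2304; 0.1936; 0.1600; 0.1024; 0.0576; 0.0256.
Sum = 2.646400; P₂ = 2.646400 / 11 = 0.2406.

0.2406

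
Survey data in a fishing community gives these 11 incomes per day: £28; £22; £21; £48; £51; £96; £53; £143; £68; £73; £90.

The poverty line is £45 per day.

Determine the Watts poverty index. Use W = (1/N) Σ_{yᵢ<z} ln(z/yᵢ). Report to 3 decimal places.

0.177

Incomes under z: £21, £22, £28 (q = 3 of N = 11).
ln(z/y) terms: ln(45/21) = 0.7621; ln(45/22) = 0.7156; ln(45/28) = 0.4745.
W = 1.952218 / 11 = 0.177.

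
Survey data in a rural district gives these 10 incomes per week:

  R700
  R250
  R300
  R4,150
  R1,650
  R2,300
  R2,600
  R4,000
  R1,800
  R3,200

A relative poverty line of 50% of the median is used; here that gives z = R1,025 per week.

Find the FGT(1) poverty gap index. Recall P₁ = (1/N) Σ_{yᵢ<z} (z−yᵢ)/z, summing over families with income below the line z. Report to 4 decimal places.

0.1780

Incomes under z: R250, R300, R700 (q = 3 of N = 10).
Normalized shortfalls: (1025−250)/1025 = 0.7561; (1025−300)/1025 = 0.7073; (1025−700)/1025 = 0.3171.
Sum of shortfalls = 1.780488; P₁ averages over all N: 1.780488 / 10 = 0.1780.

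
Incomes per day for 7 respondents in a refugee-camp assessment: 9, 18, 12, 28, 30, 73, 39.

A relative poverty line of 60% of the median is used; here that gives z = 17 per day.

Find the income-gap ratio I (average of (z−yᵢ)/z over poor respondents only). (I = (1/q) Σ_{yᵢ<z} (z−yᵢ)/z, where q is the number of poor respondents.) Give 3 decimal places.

Incomes under z: 9, 12 (q = 2 of N = 7).
Relative gaps: 0.4706, 0.2941; sum = 0.764706.
The income-gap ratio divides by q (the poor only): 0.764706 / 2 = 0.382.

0.382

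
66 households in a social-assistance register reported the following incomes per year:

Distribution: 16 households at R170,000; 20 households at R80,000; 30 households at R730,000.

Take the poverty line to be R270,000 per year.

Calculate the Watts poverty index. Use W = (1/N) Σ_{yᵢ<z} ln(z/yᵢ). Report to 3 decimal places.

0.481

Poor units: 20×R80,000, 16×R170,000 (q = 36 of N = 66).
Log shortfalls: ln(270000/80000) = 1.2164 (×20); ln(270000/170000) = 0.4626 (×16).
W = 31.729883 / 66 = 0.481.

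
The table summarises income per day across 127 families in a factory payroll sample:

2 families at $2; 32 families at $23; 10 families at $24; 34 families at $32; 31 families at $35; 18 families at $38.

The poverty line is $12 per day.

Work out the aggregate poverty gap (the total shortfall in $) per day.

$20

Below z: 2×$2 (q = 2 of N = 127).
Individual gaps: 2×(12−2) = 20.
Aggregate gap = $20.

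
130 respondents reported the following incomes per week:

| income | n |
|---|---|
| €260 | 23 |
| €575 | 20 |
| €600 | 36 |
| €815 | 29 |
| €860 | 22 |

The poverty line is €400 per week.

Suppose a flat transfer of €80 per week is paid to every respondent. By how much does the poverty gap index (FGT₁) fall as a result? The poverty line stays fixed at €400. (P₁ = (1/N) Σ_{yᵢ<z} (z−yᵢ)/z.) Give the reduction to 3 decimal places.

Before: below the line — 23×€260; poverty gap index (FGT₁) = 0.06192.
After the €80 transfer: below the line — 23×€340; poverty gap index (FGT₁) = 0.02654.
Reduction = 0.06192 − 0.02654 = 0.035.

0.035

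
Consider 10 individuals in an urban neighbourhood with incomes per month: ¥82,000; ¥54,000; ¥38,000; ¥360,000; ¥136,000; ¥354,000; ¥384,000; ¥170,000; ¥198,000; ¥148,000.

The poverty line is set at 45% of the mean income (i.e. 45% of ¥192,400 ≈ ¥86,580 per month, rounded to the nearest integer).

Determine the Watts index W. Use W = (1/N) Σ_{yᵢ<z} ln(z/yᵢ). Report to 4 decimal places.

Below the line: ¥38,000, ¥54,000, ¥82,000 (q = 3 of N = 10).
Log shortfalls: ln(86580/38000) = 0.8235; ln(86580/54000) = 0.4721; ln(86580/82000) = 0.0543.
W = 1.349917 / 10 = 0.1350.

0.1350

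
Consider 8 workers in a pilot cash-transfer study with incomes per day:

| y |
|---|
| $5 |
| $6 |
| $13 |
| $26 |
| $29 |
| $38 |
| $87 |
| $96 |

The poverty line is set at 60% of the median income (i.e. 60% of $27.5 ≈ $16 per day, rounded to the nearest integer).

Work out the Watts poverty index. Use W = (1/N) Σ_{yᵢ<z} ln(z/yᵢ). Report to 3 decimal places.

0.294

Poor units: $5, $6, $13 (q = 3 of N = 8).
Log shortfalls: ln(16/5) = 1.1632; ln(16/6) = 0.9808; ln(16/13) = 0.2076.
W = 2.351619 / 8 = 0.294.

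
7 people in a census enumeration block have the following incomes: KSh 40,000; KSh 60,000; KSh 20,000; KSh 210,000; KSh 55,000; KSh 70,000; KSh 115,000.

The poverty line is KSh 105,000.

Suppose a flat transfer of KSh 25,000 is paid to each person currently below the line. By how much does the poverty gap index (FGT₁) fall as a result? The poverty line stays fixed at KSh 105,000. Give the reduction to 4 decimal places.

0.1701

Before: below the line — KSh 20,000, KSh 40,000, KSh 55,000, KSh 60,000, KSh 70,000; poverty gap index (FGT₁) = 0.380952.
After the KSh 25,000 transfer: below the line — KSh 45,000, KSh 65,000, KSh 80,000, KSh 85,000, KSh 95,000; poverty gap index (FGT₁) = 0.210884.
Reduction = 0.380952 − 0.210884 = 0.1701.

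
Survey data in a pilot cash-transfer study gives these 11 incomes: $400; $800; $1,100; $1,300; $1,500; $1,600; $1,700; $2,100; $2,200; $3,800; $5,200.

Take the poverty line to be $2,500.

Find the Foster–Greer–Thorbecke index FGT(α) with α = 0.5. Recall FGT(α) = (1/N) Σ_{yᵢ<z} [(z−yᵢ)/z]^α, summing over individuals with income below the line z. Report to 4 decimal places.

Poor units: $400, $800, $1,100, $1,300, $1,500, $1,600, $1,700, $2,100, $2,200 (q = 9 of N = 11).
Gap ratios (z−y)/z: (2500−400)/2500 = 0.8400; (2500−800)/2500 = 0.6800; (2500−1100)/2500 = 0.5600; (2500−1300)/2500 = 0.4800; (2500−1500)/2500 = 0.4000; (2500−1600)/2500 = 0.3600; (2500−1700)/2500 = 0.3200; (2500−2100)/2500 = 0.1600; (2500−2200)/2500 = 0.1200.
Raised to α = 0.5: 0.91652; 0.82462; 0.74833; 0.69282; 0.63246; 0.60000; 0.56569; 0.40000; 0.34641.
Sum = 5.726839; FGT(0.5) = 5.726839 / 11 = 0.5206.

0.5206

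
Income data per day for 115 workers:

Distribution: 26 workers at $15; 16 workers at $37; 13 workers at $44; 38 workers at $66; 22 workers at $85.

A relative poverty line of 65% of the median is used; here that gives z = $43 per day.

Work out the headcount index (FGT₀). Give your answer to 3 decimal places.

42 of the 115 workers have income below $43.
H = 42/115 = 0.365.

0.365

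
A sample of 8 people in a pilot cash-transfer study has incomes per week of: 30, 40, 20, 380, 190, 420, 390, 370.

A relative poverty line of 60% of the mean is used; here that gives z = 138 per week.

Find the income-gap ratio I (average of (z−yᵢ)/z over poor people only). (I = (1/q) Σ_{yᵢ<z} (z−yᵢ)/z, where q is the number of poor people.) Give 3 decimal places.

0.783

Below z: 20, 30, 40 (q = 3 of N = 8).
Shortfall ratios (z−y)/z: 0.8551, 0.7826, 0.7101; sum = 2.347826.
The income-gap ratio divides by q (the poor only): 2.347826 / 3 = 0.783.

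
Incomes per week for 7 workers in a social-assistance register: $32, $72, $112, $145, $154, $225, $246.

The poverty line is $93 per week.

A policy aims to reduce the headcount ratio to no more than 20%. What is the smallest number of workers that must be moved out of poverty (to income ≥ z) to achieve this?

1

2 of the 7 workers are poor, so H = 2/7 = 0.286.
A headcount ratio of at most 20% allows at most ⌊0.20 × 7⌋ = 1 poor workers.
So at least 2 − 1 = 1 must be lifted.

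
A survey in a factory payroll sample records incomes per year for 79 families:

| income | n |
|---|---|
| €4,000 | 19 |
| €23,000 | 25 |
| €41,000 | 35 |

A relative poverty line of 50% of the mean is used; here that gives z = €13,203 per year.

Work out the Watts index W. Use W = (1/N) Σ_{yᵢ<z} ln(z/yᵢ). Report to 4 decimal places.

0.2872

Poor units: 19×€4,000 (q = 19 of N = 79).
Log gaps: ln(13203/4000) = 1.1941 (×19).
W = 22.688845 / 79 = 0.2872.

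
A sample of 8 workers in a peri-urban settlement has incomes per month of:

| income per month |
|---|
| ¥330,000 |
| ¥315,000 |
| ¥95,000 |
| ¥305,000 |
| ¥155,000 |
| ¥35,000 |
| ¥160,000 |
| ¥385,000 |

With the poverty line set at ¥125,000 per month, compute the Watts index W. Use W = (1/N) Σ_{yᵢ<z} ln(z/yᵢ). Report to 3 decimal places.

Below z: ¥35,000, ¥95,000 (q = 2 of N = 8).
Log gaps: ln(125000/35000) = 1.2730; ln(125000/95000) = 0.2744.
W = 1.547403 / 8 = 0.193.

0.193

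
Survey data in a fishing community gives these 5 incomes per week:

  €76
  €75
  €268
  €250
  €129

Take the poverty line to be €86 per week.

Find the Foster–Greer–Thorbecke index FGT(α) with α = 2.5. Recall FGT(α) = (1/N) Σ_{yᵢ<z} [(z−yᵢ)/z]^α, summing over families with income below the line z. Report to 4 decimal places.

Below the line: €75, €76 (q = 2 of N = 5).
Gap ratios (z−y)/z: (86−75)/86 = 0.1279; (86−76)/86 = 0.1163.
Raised to α = 2.5: 0.00585; 0.00461.
Sum = 0.010462; FGT(2.5) = 0.010462 / 5 = 0.0021.

0.0021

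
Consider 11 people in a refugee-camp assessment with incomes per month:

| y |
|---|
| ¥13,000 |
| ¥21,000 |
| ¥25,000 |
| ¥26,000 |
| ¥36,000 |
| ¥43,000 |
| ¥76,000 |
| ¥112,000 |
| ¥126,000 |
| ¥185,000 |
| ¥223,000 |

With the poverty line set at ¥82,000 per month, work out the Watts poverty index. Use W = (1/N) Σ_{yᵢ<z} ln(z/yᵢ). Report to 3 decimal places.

Below z: ¥13,000, ¥21,000, ¥25,000, ¥26,000, ¥36,000, ¥43,000, ¥76,000 (q = 7 of N = 11).
ln(z/y) terms: ln(82000/13000) = 1.8418; ln(82000/21000) = 1.3622; ln(82000/25000) = 1.1878; ln(82000/26000) = 1.1486; ln(82000/36000) = 0.8232; ln(82000/43000) = 0.6455; ln(82000/76000) = 0.0760.
W = 7.085138 / 11 = 0.644.

0.644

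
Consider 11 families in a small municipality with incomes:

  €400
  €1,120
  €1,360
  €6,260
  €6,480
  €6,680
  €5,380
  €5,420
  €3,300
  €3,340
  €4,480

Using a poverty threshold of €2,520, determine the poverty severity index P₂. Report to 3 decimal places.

Poor units: €400, €1,120, €1,360 (q = 3 of N = 11).
Normalized shortfalls: (2520−400)/2520 = 0.8413; (2520−1120)/2520 = 0.5556; (2520−1360)/2520 = 0.4603.
Squared: 0.7077; 0.3086; 0.2119.
Sum = 1.228269; P₂ = 1.228269 / 11 = 0.112.

0.112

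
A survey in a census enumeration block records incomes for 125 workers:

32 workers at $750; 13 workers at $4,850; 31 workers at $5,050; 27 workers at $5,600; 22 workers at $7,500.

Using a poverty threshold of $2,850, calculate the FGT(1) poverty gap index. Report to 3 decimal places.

0.189

Poor units: 32×$750 (q = 32 of N = 125).
Normalized shortfalls: (2850−750)/2850 = 0.7368 (×32).
Sum of shortfalls = 23.578947; P₁ averages over all N: 23.578947 / 125 = 0.189.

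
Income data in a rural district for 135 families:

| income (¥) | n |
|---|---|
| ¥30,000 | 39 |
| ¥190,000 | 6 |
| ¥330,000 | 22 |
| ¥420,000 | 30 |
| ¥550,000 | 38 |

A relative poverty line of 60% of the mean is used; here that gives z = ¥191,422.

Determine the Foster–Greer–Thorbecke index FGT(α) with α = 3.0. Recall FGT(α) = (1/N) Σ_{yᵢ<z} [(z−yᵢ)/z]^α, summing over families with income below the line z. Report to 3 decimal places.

0.173

Below the line: 39×¥30,000, 6×¥190,000 (q = 45 of N = 135).
Relative gaps: (191422−30000)/191422 = 0.8433 (×39); (191422−190000)/191422 = 0.0074 (×6).
Raised to α = 3.0: 0.59967 (×39); 0.00000 (×6).
Sum = 23.387149; FGT(3.0) = 23.387149 / 135 = 0.173.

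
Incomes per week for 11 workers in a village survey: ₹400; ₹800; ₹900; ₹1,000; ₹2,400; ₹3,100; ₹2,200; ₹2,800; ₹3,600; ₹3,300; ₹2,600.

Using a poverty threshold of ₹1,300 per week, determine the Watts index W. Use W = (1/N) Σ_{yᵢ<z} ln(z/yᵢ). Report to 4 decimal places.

0.2086

Poor units: ₹400, ₹800, ₹900, ₹1,000 (q = 4 of N = 11).
ln(z/y) terms: ln(1300/400) = 1.1787; ln(1300/800) = 0.4855; ln(1300/900) = 0.3677; ln(1300/1000) = 0.2624.
W = 2.294252 / 11 = 0.2086.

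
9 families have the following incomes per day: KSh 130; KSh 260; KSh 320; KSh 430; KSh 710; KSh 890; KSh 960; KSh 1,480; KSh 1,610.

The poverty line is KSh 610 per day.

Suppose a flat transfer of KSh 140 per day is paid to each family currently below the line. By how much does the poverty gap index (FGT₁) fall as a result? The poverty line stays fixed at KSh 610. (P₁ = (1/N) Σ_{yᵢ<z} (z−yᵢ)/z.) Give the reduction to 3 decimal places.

0.102

Before: below the line — KSh 130, KSh 260, KSh 320, KSh 430; poverty gap index (FGT₁) = 0.23679.
After the KSh 140 transfer: below the line — KSh 270, KSh 400, KSh 460, KSh 570; poverty gap index (FGT₁) = 0.13479.
Reduction = 0.23679 − 0.13479 = 0.102.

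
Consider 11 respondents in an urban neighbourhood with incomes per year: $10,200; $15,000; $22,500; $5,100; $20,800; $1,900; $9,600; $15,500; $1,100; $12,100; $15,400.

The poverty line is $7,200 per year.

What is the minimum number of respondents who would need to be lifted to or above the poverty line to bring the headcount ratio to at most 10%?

3 of the 11 respondents are poor, so H = 3/11 = 0.273.
A headcount ratio of at most 10% allows at most ⌊0.10 × 11⌋ = 1 poor respondents.
So at least 3 − 1 = 2 must be lifted.

2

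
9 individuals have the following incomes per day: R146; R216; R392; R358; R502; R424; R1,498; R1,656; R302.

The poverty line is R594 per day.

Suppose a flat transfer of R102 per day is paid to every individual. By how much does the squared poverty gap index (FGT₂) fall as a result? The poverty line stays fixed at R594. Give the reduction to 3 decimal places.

Before: below the line — R146, R216, R302, R358, R392, R424, R502; squared poverty gap index (FGT₂) = 0.17720.
After the R102 transfer: below the line — R248, R318, R404, R460, R494, R526; squared poverty gap index (FGT₂) = 0.08332.
Reduction = 0.17720 − 0.08332 = 0.094.

0.094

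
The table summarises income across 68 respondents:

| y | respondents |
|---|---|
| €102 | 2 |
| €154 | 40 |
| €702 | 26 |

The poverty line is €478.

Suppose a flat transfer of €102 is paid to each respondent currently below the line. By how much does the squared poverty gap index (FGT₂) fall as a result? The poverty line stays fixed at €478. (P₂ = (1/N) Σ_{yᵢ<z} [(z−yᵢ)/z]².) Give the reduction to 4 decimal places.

Before: below the line — 2×€102, 40×€154; squared poverty gap index (FGT₂) = 0.288461.
After the €102 transfer: below the line — 2×€204, 40×€256; squared poverty gap index (FGT₂) = 0.136547.
Reduction = 0.288461 − 0.136547 = 0.1519.

0.1519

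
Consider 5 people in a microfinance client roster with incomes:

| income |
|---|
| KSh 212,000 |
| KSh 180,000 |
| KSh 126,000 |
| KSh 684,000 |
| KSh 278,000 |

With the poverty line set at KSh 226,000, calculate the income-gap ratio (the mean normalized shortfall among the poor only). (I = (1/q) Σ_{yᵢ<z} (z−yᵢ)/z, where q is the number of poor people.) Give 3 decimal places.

Incomes under z: KSh 126,000, KSh 180,000, KSh 212,000 (q = 3 of N = 5).
Shortfall ratios (z−y)/z: 0.4425, 0.2035, 0.0619; sum = 0.707965.
The income-gap ratio divides by q (the poor only): 0.707965 / 3 = 0.236.

0.236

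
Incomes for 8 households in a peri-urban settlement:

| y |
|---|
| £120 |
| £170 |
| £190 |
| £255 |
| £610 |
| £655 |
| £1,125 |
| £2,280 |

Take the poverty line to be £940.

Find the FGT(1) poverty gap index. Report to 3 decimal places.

0.484

Below the line: £120, £170, £190, £255, £610, £655 (q = 6 of N = 8).
Relative gaps: (940−120)/940 = 0.8723; (940−170)/940 = 0.8191; (940−190)/940 = 0.7979; (940−255)/940 = 0.7287; (940−610)/940 = 0.3511; (940−655)/940 = 0.3032.
Sum of shortfalls = 3.872340; P₁ averages over all N: 3.872340 / 8 = 0.484.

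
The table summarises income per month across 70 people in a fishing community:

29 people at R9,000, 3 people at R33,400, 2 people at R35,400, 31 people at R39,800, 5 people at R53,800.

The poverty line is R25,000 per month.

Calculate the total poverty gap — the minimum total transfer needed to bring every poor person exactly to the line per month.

R464,000

Poor units: 29×R9,000 (q = 29 of N = 70).
Individual gaps: 29×(25000−9000) = 464000.
Aggregate gap = R464,000.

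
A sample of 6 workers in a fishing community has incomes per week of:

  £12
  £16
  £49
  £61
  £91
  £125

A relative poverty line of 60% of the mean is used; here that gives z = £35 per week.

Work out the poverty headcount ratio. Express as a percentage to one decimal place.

2 of the 6 workers have income below £35.
H = 2/6 = 33.3%.

33.3%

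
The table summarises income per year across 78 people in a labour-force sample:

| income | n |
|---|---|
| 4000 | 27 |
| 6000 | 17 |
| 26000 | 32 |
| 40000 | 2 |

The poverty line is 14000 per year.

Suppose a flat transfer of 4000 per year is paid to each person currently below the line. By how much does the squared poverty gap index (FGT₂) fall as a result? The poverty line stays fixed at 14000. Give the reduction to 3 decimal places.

0.166

Before: below the line — 27×4000, 17×6000; squared poverty gap index (FGT₂) = 0.24778.
After the 4000 transfer: below the line — 27×8000, 17×10000; squared poverty gap index (FGT₂) = 0.08137.
Reduction = 0.24778 − 0.08137 = 0.166.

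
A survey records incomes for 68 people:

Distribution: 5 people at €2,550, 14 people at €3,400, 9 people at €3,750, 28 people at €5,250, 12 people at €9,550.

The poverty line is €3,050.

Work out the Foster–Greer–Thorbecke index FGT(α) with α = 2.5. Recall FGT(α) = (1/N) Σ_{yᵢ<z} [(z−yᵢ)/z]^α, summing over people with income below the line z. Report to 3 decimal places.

0.001

Poor units: 5×€2,550 (q = 5 of N = 68).
Normalized shortfalls: (3050−2550)/3050 = 0.1639 (×5).
Raised to α = 2.5: 0.01088 (×5).
Sum = 0.054406; FGT(2.5) = 0.054406 / 68 = 0.001.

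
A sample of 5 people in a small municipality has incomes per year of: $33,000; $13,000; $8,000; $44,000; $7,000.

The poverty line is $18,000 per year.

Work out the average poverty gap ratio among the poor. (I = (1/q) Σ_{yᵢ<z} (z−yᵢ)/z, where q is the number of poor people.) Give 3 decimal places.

0.481

Poor units: $7,000, $8,000, $13,000 (q = 3 of N = 5).
Shortfall ratios (z−y)/z: 0.6111, 0.5556, 0.2778; sum = 1.444444.
I averages over the q = 3 poor units only: 1.444444 / 3 = 0.481.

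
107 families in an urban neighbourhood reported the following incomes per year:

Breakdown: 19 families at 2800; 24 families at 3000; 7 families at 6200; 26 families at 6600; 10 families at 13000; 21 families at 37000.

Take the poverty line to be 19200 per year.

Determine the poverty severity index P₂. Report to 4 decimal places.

0.4336

Below z: 19×2800, 24×3000, 7×6200, 26×6600, 10×13000 (q = 86 of N = 107).
Relative gaps: (19200−2800)/19200 = 0.8542 (×19); (19200−3000)/19200 = 0.8438 (×24); (19200−6200)/19200 = 0.6771 (×7); (19200−6600)/19200 = 0.6562 (×26); (19200−13000)/19200 = 0.3229 (×10).
Squared: 0.7296 (×19); 0.7119 (×24); 0.4584 (×7); 0.4307 (×26); 0.1043 (×10).
Sum = 46.397461; P₂ = 46.397461 / 107 = 0.4336.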